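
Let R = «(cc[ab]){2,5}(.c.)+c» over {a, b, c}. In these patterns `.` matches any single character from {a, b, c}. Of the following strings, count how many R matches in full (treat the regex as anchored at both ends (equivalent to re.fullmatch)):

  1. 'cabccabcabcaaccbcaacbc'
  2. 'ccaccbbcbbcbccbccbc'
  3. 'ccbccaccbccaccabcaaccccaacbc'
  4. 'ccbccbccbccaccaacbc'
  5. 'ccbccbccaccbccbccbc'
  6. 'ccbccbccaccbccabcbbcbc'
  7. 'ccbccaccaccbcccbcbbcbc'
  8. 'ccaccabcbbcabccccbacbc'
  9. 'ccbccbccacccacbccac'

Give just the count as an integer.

8

1 → no match — must start with 'cc'
2 → match
3 → match
4 → match
5 → match
6 → match
7 → match
8 → match
9 → match
Total matched: 8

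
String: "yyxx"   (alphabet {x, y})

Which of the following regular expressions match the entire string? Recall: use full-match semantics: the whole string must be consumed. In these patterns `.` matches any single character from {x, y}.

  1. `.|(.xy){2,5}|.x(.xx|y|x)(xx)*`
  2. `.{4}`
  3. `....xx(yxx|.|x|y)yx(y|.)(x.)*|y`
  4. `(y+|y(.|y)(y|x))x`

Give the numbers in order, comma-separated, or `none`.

1 → no match
2 → match
3 → no match
4 → match

2, 4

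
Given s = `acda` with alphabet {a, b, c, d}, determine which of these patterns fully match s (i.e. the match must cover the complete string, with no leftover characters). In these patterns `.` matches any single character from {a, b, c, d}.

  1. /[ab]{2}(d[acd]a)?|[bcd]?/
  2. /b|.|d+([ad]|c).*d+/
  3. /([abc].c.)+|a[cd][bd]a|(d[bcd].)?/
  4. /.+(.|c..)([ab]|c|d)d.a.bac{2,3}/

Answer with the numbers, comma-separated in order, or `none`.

3

1 → no match
2 → no match
3 → match
4 → no match — must end with `c`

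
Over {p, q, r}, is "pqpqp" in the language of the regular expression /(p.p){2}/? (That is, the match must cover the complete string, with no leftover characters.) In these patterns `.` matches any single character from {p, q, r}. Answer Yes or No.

No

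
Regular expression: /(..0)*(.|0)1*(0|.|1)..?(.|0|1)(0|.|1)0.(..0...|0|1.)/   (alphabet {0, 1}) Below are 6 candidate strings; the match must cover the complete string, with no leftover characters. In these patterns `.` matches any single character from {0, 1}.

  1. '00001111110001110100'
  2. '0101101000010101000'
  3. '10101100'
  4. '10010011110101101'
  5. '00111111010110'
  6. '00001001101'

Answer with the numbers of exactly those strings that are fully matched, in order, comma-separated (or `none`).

1

1 → match
2 → no match
3 → no match
4 → no match
5 → no match
6 → no match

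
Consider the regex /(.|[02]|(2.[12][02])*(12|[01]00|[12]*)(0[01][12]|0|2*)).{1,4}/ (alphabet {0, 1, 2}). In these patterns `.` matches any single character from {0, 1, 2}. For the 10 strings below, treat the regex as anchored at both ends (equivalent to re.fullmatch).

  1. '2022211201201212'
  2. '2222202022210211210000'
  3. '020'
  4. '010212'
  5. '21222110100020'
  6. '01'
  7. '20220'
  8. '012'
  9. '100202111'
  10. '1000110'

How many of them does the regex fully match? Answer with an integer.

6

1 → no match
2 → no match
3 → match
4 → no match
5 → match
6 → match
7 → match
8 → match
9 → no match
10 → match
Total matched: 6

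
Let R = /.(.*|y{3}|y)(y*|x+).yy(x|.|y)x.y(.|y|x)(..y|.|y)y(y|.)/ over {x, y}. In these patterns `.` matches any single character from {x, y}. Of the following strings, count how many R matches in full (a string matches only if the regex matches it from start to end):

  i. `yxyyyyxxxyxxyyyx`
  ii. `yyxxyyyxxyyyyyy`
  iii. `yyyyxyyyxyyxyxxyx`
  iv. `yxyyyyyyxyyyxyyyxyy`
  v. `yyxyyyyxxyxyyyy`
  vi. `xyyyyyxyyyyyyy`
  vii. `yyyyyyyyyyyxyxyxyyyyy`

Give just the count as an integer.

i → match
ii → match
iii → no match
iv → match
v → no match
vi → no match
vii → no match
Total matched: 3

3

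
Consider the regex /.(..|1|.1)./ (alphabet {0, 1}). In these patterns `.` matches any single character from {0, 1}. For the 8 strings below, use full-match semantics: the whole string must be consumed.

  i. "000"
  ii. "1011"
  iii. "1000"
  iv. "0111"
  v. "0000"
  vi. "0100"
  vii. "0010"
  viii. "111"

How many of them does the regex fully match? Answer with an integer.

i → no match
ii → match
iii → match
iv → match
v → match
vi → match
vii → match
viii → match
Total matched: 7

7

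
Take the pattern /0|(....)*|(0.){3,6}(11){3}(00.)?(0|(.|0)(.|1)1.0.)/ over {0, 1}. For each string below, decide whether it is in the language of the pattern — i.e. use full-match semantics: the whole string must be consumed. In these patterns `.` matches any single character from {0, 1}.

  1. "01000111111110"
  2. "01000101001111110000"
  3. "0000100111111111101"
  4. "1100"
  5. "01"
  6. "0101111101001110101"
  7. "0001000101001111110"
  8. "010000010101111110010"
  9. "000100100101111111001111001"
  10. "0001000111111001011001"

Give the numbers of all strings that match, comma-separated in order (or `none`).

1 → no match
2 → match
3 → no match
4. "1100" → match
5. "01" → no match
6 → no match
7 → match
8 → no match
9 → no match
10 → no match

2, 4, 7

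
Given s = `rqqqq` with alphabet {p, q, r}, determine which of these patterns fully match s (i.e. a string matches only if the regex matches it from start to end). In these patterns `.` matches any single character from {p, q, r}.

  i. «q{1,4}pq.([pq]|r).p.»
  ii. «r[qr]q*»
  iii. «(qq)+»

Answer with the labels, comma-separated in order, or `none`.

ii

i → no match — must start with `q`
ii → match
iii → no match — must start with `qq`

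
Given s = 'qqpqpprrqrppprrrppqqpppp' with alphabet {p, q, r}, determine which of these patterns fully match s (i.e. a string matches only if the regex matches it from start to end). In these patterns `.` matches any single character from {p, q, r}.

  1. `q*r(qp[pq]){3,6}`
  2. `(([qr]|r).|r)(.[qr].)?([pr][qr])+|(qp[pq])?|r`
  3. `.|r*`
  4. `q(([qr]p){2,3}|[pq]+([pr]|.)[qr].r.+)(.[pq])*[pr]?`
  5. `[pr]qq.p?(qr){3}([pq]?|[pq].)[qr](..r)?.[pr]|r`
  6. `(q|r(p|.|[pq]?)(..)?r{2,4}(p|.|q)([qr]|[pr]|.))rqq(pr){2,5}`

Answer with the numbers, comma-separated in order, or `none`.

4

1 → no match
2 → no match
3 → no match
4 → match
5 → no match
6 → no match — must end with 'pr'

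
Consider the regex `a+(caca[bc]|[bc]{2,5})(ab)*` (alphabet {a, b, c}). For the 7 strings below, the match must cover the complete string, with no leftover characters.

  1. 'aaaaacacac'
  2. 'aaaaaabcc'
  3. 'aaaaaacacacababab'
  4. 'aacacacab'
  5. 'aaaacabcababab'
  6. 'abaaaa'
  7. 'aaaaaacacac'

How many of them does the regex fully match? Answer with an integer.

1 → match
2 → match
3 → match
4 → match
5 → no match
6 → no match
7 → match
Total matched: 5

5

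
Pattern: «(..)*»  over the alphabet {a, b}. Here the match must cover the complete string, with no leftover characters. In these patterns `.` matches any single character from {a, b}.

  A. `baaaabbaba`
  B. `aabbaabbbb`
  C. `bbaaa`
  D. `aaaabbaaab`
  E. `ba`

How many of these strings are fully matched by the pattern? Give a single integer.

4

A. `baaaabbaba` → match
B. `aabbaabbbb` → match
C. `bbaaa` → no match
D. `aaaabbaaab` → match
E. `ba` → match
Total matched: 4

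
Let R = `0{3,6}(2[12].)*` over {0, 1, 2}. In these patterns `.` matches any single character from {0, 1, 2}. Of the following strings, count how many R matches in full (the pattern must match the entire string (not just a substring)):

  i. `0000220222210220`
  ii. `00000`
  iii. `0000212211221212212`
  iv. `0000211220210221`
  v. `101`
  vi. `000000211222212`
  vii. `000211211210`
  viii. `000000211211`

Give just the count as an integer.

7

i → match
ii. `00000` → match
iii → match
iv → match
v. `101` → no match — must start with `0`
vi → match
vii. `000211211210` → match
viii. `000000211211` → match
Total matched: 7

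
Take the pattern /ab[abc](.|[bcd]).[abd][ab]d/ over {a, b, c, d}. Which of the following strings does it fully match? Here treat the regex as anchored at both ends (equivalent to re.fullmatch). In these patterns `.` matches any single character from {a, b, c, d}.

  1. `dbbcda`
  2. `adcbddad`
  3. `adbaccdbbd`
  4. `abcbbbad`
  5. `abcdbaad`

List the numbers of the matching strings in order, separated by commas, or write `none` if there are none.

4, 5

1 → no match — must start with `ab`
2 → no match — must start with `ab`
3 → no match — must start with `ab`
4 → match
5 → match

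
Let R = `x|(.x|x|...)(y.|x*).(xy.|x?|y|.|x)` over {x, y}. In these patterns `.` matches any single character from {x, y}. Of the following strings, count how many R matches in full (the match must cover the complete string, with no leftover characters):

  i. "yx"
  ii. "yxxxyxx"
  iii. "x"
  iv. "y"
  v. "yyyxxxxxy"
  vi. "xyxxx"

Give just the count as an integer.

i → no match
ii → no match
iii → match
iv → no match
v → match
vi → match
Total matched: 3

3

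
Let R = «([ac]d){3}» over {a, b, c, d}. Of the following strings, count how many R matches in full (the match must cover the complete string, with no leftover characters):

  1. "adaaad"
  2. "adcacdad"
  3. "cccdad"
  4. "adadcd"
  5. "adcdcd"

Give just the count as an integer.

1 → no match
2 → no match
3 → no match
4 → match
5 → match
Total matched: 2

2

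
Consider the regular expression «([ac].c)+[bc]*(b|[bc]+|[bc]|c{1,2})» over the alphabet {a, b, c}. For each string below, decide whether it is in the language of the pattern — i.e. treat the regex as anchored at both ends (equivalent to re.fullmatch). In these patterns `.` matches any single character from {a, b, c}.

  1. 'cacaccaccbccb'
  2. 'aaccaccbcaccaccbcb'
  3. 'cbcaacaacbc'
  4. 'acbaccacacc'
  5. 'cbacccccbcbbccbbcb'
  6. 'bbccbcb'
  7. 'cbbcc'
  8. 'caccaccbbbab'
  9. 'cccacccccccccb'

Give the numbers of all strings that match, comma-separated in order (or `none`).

1 → match
2 → match
3 → match
4 → no match
5 → no match
6 → no match
7 → no match
8 → no match
9 → match

1, 2, 3, 9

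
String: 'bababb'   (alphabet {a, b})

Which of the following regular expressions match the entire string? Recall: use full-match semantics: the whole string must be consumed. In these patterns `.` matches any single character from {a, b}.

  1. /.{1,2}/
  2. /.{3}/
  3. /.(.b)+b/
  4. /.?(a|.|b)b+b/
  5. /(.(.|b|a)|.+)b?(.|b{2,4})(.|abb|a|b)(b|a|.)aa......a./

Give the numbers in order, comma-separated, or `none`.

1 → no match
2 → no match
3 → match
4 → no match
5 → no match

3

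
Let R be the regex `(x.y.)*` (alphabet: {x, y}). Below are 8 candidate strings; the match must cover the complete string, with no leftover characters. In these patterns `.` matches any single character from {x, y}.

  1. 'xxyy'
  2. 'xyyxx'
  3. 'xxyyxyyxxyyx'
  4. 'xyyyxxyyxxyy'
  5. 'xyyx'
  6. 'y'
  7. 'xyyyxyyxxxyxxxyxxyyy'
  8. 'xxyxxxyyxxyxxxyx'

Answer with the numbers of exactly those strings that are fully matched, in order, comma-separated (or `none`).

1, 3, 4, 5, 7, 8

1 → match
2 → no match
3 → match
4 → match
5 → match
6 → no match
7 → match
8 → match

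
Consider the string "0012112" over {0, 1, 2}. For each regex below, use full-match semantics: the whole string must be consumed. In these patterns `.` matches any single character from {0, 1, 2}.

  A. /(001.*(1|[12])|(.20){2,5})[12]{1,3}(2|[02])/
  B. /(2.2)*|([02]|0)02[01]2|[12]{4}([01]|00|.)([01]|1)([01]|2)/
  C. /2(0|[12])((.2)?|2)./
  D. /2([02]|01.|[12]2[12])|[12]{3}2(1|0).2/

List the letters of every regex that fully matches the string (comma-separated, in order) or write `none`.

A → match
B → no match
C → no match — must start with "2"
D → no match

A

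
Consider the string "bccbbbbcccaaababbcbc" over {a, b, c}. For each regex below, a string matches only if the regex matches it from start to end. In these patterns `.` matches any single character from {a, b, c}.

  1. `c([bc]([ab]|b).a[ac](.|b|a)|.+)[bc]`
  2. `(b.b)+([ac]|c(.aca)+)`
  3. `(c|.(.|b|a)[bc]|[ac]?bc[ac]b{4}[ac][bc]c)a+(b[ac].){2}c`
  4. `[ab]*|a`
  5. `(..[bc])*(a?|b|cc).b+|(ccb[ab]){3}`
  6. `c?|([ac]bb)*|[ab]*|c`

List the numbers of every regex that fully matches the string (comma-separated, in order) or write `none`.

1 → no match — must start with "c"
2 → no match
3 → match
4 → no match
5 → no match
6 → no match

3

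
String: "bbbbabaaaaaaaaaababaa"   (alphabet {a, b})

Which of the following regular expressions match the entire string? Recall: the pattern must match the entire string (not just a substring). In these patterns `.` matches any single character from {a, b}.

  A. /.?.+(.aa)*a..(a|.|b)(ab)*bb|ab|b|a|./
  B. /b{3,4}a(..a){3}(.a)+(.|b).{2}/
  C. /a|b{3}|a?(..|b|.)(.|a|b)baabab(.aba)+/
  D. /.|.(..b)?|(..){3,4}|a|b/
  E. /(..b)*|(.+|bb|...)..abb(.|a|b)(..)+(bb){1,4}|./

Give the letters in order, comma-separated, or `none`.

A → no match
B → match
C → no match
D → no match
E → no match

B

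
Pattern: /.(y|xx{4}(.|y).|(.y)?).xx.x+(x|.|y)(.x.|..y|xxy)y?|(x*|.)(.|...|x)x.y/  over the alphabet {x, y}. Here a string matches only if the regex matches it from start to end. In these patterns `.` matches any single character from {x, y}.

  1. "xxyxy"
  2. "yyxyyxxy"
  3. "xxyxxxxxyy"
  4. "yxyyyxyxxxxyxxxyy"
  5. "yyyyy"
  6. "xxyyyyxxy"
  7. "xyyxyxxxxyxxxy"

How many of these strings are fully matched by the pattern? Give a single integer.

1 → no match
2 → no match
3 → no match
4 → no match
5 → no match
6 → no match
7 → no match
Total matched: 0

0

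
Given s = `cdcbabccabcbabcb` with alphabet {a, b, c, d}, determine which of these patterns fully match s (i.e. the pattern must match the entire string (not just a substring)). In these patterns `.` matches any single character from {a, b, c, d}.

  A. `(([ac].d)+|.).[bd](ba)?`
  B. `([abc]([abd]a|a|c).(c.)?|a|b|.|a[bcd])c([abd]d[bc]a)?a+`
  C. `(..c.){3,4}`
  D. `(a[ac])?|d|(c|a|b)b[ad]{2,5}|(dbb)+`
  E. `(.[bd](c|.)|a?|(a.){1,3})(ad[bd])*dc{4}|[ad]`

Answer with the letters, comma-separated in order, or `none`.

A → no match
B → no match — must end with `a`
C → match
D → no match
E → no match

C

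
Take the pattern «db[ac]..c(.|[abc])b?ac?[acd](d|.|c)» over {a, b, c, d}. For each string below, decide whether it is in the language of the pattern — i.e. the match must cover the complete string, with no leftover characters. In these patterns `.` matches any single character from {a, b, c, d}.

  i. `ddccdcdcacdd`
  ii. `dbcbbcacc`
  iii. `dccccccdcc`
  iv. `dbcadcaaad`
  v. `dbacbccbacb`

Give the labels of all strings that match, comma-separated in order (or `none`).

iv, v

i → no match — must start with `db`
ii → no match
iii → no match — must start with `db`
iv → match
v → match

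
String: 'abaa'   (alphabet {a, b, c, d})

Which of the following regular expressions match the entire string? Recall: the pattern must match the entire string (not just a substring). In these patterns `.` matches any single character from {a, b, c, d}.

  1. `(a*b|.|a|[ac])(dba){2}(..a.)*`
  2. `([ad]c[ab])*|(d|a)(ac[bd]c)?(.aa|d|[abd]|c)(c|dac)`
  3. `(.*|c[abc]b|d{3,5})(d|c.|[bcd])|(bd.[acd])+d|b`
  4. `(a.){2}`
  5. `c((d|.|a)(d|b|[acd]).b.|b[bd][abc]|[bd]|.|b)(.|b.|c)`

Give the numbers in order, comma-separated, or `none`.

4

1 → no match
2 → no match
3 → no match
4 → match
5 → no match — must start with 'c'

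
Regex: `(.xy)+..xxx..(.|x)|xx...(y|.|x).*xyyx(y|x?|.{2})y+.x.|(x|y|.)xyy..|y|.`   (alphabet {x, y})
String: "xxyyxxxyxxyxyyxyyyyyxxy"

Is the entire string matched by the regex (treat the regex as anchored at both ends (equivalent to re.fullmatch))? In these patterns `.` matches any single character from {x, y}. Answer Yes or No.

Yes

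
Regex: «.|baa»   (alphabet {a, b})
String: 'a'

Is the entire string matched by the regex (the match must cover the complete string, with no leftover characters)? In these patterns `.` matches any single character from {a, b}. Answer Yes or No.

Yes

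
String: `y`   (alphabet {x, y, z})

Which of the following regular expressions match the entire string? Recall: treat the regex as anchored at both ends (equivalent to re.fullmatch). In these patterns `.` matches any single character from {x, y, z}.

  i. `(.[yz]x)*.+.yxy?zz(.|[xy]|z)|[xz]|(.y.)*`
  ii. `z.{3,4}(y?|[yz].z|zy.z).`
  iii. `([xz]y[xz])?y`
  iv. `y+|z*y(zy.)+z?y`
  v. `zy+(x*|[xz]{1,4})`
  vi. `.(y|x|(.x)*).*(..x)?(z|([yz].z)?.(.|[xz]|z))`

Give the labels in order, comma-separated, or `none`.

iii, iv

i → no match
ii → no match — must start with `z`
iii → match
iv → match
v → no match — must start with `zy`
vi → no match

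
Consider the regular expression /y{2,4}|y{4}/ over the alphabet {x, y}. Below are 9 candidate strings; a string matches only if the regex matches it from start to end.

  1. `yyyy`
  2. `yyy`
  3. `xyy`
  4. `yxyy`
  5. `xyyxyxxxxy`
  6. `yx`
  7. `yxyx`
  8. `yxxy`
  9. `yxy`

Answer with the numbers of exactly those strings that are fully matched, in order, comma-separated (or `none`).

1 → match
2 → match
3 → no match — must start with `y`
4 → no match
5 → no match — must start with `y`
6 → no match — must end with `y`
7 → no match — must end with `y`
8 → no match
9 → no match

1, 2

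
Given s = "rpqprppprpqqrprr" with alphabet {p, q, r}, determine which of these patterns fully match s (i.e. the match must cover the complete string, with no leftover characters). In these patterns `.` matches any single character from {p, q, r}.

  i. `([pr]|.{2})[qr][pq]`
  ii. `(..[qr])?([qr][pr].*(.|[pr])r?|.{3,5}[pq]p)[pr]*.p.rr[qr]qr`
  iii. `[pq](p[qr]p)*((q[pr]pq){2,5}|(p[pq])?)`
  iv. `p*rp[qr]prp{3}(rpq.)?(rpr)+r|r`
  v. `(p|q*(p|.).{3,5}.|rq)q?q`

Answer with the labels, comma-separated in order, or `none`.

i → no match
ii → no match — must end with "qr"
iii → no match
iv → match
v → no match — must end with "q"

iv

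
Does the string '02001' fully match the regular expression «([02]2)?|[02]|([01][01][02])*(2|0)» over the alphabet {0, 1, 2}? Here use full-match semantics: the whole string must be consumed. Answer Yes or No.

No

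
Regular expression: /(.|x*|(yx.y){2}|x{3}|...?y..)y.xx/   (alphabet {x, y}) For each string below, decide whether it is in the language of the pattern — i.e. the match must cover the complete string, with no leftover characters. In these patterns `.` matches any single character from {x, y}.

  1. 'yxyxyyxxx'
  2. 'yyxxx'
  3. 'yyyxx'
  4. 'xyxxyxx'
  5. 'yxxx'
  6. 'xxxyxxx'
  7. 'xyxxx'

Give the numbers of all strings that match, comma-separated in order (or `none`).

1, 2, 3, 5, 6, 7

1. 'yxyxyyxxx' → match
2. 'yyxxx' → match
3. 'yyyxx' → match
4. 'xyxxyxx' → no match
5. 'yxxx' → match
6. 'xxxyxxx' → match
7. 'xyxxx' → match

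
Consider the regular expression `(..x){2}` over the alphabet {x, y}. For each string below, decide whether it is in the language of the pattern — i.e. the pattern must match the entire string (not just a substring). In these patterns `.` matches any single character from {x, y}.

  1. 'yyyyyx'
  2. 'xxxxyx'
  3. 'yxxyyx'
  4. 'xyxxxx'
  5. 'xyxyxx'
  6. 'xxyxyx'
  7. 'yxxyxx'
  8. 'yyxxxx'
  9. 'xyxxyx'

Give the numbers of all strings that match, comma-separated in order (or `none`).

2, 3, 4, 5, 7, 8, 9

1. 'yyyyyx' → no match
2. 'xxxxyx' → match
3. 'yxxyyx' → match
4. 'xyxxxx' → match
5. 'xyxyxx' → match
6. 'xxyxyx' → no match
7. 'yxxyxx' → match
8. 'yyxxxx' → match
9. 'xyxxyx' → match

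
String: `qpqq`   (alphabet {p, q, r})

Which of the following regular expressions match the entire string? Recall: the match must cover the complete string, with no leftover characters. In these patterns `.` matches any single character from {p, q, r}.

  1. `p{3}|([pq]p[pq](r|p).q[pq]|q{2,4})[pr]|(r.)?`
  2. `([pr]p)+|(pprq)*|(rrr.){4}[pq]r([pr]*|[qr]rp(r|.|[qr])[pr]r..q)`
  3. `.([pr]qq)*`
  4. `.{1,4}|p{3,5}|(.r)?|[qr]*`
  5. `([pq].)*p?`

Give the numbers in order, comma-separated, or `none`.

3, 4, 5

1 → no match
2 → no match
3 → match
4 → match
5 → match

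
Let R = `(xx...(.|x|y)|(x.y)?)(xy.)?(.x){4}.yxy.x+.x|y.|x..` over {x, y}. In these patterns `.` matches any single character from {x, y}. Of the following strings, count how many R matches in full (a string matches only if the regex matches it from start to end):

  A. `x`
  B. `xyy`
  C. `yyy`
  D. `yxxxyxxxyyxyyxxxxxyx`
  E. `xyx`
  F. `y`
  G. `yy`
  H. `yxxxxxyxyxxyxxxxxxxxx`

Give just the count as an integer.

4

A. `x` → no match
B. `xyy` → match
C. `yyy` → no match
D → match
E. `xyx` → match
F. `y` → no match
G. `yy` → match
H → no match
Total matched: 4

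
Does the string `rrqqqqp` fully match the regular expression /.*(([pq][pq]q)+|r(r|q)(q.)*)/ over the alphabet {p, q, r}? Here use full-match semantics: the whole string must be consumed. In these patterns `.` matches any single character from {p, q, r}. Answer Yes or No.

Yes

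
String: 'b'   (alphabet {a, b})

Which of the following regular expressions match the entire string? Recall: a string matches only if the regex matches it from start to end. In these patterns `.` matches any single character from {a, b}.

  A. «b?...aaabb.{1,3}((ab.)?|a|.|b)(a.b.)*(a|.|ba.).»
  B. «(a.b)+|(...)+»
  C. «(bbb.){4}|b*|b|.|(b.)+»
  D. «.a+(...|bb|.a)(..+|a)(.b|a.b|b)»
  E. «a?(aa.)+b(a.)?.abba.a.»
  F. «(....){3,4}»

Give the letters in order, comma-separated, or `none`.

A → no match
B → no match
C → match
D → no match
E → no match
F → no match

C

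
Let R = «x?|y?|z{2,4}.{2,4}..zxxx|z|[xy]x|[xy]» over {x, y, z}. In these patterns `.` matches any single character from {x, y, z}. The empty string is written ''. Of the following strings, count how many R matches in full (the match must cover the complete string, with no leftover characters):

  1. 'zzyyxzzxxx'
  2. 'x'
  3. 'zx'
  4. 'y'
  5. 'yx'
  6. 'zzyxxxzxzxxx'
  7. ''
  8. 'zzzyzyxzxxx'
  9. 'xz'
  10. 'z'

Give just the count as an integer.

1 → match
2 → match
3 → no match
4 → match
5 → match
6 → match
7 → match
8 → match
9 → no match
10 → match
Total matched: 8

8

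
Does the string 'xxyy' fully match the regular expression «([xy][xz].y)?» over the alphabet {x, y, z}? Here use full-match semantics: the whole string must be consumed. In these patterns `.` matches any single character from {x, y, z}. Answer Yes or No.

Yes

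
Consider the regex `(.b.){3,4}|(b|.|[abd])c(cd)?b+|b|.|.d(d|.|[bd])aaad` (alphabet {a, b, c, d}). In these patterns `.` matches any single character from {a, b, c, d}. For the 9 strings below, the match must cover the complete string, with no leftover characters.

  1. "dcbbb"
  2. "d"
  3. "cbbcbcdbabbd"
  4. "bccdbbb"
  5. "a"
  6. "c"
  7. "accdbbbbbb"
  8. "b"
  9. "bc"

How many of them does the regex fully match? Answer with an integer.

8

1 → match
2 → match
3 → match
4 → match
5 → match
6 → match
7 → match
8 → match
9 → no match
Total matched: 8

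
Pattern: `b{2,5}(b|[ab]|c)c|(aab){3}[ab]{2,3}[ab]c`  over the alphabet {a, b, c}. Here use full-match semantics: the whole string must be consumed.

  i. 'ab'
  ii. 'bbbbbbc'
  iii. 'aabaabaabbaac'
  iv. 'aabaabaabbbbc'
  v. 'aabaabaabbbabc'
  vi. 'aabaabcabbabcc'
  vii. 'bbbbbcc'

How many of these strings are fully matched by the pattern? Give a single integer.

i → no match — must end with 'c'
ii → match
iii → match
iv → match
v → match
vi → no match
vii → match
Total matched: 5

5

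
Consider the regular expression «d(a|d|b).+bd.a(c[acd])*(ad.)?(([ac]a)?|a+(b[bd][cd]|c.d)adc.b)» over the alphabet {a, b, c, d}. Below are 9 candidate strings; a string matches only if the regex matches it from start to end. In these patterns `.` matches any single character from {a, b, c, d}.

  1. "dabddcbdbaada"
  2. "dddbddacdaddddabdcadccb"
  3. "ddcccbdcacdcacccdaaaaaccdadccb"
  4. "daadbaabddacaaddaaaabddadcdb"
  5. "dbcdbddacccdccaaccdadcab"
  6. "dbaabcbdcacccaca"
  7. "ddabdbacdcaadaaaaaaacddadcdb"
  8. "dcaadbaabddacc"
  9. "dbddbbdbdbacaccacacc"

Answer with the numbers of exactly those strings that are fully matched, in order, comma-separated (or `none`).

1, 3, 4, 5, 6, 7

1 → match
2 → no match
3 → match
4 → match
5 → match
6 → match
7 → match
8 → no match
9 → no match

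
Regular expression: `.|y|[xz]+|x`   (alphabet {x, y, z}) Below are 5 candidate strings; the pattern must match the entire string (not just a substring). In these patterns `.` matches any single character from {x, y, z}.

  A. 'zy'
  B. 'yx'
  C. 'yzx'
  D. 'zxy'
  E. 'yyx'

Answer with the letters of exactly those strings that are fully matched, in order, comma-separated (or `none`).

none

A → no match
B → no match
C → no match
D → no match
E → no match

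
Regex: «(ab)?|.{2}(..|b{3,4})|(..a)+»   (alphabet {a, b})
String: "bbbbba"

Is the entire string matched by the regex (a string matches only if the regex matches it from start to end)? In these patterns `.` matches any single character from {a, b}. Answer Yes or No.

No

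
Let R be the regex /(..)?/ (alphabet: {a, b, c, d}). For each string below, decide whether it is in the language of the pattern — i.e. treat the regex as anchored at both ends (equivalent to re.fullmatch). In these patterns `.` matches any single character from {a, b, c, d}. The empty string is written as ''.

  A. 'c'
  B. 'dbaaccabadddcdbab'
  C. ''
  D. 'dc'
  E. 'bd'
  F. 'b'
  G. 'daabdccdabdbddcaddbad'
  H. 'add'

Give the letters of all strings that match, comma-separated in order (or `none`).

C, D, E

A → no match
B → no match
C → match
D → match
E → match
F → no match
G → no match
H → no match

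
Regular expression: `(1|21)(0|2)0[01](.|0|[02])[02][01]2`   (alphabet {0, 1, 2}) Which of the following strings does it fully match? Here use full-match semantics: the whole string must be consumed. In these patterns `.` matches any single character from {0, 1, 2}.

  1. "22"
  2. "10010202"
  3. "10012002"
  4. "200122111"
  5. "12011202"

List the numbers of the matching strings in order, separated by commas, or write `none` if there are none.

1 → no match
2 → match
3 → match
4 → no match — must end with "2"
5 → match

2, 3, 5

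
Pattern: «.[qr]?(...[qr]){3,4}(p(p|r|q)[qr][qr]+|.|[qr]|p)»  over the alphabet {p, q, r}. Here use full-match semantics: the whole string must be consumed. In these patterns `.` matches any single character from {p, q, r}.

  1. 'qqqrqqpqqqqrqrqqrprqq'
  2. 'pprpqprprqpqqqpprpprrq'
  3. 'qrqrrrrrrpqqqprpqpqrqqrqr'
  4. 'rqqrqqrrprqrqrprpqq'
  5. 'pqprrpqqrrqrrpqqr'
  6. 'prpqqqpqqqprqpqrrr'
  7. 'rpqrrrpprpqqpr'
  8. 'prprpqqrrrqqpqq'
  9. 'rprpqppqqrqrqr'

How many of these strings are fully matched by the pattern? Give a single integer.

8

1 → match
2 → match
3 → match
4 → match
5 → match
6 → match
7 → no match
8 → match
9 → match
Total matched: 8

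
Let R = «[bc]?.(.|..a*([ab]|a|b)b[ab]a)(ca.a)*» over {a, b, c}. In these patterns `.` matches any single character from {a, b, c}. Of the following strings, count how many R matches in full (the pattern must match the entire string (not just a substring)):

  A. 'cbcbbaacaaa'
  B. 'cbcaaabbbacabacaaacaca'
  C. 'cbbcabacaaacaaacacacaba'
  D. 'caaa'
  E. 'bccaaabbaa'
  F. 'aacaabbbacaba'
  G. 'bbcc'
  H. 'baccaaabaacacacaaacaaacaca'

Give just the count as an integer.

A → match
B → match
C → match
D → no match
E → match
F → match
G → no match
H → match
Total matched: 6

6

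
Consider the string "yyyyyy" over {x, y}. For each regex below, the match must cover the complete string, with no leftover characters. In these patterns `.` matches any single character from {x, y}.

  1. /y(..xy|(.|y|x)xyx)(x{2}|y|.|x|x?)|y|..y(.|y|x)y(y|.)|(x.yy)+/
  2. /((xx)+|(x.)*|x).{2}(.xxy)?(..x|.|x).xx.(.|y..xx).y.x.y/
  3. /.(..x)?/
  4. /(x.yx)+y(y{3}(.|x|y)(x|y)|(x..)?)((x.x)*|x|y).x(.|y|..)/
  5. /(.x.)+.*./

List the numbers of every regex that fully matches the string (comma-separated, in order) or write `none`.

1 → match
2 → no match
3 → no match
4 → no match — must start with "x"
5 → no match

1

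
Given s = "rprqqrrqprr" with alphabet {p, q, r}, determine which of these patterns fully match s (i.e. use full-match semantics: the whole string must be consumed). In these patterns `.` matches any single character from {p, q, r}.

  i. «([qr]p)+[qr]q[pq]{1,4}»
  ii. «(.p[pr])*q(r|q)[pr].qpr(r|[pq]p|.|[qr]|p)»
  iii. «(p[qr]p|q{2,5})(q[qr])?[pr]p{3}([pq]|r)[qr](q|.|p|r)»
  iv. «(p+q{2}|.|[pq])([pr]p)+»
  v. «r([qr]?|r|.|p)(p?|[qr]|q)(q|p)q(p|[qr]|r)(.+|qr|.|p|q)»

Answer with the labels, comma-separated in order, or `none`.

i → no match
ii → match
iii → no match
iv → no match — must end with "p"
v → match

ii, v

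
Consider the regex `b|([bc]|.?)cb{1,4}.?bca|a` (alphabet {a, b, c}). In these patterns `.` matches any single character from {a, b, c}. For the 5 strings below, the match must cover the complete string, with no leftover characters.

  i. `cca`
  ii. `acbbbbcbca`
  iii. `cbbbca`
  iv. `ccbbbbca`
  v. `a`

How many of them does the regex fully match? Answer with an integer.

i → no match
ii → match
iii → match
iv → match
v → match
Total matched: 4

4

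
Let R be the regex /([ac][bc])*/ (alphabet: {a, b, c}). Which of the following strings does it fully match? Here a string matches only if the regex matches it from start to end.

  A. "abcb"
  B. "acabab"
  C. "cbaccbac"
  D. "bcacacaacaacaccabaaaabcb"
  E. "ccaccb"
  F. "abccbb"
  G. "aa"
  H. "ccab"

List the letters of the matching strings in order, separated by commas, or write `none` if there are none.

A, B, C, E, H

A → match
B → match
C → match
D → no match
E → match
F → no match
G → no match
H → match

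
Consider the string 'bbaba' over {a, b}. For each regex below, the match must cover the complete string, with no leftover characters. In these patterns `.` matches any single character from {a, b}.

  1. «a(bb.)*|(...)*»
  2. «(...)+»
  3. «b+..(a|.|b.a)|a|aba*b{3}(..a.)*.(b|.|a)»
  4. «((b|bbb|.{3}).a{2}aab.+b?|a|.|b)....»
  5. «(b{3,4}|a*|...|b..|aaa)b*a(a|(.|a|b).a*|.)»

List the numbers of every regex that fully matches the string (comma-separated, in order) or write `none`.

3, 4, 5

1 → no match
2 → no match
3 → match
4 → match
5 → match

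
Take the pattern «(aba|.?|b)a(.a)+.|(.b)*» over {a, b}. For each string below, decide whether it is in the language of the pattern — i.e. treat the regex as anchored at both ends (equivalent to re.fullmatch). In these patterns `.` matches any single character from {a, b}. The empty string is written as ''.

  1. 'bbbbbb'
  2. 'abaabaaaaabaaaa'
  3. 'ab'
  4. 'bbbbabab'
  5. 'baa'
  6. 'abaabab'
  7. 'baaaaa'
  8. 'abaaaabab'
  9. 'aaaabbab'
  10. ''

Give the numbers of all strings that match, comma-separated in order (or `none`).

1 → match
2 → match
3 → match
4 → match
5 → no match
6 → match
7 → no match
8 → match
9 → no match
10 → match

1, 2, 3, 4, 6, 8, 10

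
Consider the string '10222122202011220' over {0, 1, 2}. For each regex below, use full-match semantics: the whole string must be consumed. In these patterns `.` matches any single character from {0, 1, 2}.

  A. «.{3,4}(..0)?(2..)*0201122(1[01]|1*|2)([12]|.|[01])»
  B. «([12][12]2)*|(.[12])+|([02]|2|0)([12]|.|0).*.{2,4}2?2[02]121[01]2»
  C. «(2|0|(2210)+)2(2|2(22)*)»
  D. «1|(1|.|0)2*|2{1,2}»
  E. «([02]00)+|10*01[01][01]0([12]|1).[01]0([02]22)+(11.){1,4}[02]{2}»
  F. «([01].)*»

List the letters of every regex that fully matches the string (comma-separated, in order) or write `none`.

A → match
B → no match
C → no match
D → no match
E → no match
F → no match

A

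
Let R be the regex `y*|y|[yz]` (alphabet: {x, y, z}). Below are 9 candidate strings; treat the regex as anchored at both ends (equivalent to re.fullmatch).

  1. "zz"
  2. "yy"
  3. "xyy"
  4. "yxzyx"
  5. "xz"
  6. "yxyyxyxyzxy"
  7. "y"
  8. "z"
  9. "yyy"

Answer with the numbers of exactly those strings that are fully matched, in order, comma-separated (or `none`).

1. "zz" → no match
2. "yy" → match
3. "xyy" → no match
4. "yxzyx" → no match
5. "xz" → no match
6. "yxyyxyxyzxy" → no match
7. "y" → match
8. "z" → match
9. "yyy" → match

2, 7, 8, 9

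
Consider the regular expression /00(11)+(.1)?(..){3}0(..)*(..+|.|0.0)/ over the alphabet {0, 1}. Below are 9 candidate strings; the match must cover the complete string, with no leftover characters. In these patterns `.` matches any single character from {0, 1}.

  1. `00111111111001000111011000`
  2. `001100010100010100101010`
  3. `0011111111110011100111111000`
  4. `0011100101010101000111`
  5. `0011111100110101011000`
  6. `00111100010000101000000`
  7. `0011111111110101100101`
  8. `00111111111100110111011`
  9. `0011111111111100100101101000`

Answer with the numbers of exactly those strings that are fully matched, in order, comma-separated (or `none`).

1, 2, 3, 4, 5, 6, 7, 8, 9

1 → match
2 → match
3 → match
4 → match
5 → match
6 → match
7 → match
8 → match
9 → match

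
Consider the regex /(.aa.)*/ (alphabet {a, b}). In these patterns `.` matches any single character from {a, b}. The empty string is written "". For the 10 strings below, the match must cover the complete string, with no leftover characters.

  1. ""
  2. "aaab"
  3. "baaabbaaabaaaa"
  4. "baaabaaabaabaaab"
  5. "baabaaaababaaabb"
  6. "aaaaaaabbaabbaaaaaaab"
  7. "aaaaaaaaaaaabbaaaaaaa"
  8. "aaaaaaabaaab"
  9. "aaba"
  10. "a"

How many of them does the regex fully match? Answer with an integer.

1 → match
2 → match
3 → no match
4 → match
5 → no match
6 → no match
7 → no match
8 → match
9 → no match
10 → no match
Total matched: 4

4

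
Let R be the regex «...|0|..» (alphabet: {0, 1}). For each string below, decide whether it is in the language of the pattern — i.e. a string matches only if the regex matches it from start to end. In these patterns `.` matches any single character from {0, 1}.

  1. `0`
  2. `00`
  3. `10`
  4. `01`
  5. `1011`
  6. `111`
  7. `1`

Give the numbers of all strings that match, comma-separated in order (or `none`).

1, 2, 3, 4, 6

1 → match
2 → match
3 → match
4 → match
5 → no match
6 → match
7 → no match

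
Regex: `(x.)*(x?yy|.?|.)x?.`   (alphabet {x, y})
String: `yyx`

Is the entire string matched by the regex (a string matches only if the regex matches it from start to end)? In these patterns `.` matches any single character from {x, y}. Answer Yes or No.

Yes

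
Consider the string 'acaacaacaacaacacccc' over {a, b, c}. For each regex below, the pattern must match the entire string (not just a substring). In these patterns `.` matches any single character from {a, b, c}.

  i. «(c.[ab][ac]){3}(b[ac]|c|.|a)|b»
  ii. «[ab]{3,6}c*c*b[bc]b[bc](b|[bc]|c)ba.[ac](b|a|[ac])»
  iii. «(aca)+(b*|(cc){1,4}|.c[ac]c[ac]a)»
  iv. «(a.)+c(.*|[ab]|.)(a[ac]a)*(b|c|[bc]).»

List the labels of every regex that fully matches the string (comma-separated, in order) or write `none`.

iii, iv

i → no match
ii → no match
iii → match
iv → match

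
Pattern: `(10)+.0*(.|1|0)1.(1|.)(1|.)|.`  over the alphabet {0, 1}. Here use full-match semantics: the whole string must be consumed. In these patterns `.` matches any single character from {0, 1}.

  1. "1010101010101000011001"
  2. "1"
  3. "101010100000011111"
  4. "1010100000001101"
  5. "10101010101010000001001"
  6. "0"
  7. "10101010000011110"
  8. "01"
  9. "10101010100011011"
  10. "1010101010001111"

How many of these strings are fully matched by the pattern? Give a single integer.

9

1 → match
2 → match
3 → match
4 → match
5 → match
6 → match
7 → match
8 → no match
9 → match
10 → match
Total matched: 9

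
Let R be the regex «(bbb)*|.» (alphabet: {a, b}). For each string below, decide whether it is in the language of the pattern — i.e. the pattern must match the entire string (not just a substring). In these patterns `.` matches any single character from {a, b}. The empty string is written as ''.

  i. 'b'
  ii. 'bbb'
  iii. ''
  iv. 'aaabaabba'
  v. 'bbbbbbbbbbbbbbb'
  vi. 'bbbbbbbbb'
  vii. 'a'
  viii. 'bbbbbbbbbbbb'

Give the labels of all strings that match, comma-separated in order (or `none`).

i → match
ii → match
iii → match
iv → no match
v → match
vi → match
vii → match
viii → match

i, ii, iii, v, vi, vii, viii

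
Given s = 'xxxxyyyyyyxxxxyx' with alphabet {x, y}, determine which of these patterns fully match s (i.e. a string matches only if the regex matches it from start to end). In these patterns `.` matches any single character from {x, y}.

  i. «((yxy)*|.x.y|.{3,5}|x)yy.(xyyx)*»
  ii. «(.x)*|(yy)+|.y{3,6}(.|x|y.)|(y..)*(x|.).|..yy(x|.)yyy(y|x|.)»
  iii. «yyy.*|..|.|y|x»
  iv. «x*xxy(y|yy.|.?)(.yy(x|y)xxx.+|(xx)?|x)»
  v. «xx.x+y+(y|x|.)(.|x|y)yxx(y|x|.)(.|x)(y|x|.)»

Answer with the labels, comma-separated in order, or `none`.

i → no match
ii → no match
iii → no match
iv → match
v → no match

iv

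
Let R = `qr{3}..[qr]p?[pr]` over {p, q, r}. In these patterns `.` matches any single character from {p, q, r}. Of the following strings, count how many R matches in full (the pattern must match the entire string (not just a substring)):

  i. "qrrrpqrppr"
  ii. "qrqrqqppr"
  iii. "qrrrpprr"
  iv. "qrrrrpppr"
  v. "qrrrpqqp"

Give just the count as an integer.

i → no match
ii → no match
iii → match
iv → no match
v → match
Total matched: 2

2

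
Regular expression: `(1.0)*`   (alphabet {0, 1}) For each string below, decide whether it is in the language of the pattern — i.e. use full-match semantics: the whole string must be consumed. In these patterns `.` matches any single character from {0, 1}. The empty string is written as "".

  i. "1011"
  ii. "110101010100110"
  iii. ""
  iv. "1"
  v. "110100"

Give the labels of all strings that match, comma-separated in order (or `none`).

i → no match
ii → no match
iii → match
iv → no match
v → match

iii, v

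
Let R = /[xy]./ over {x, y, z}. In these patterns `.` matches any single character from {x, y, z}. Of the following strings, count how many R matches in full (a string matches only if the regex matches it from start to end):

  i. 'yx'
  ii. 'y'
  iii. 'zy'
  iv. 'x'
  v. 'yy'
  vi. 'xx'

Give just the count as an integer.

i → match
ii → no match
iii → no match
iv → no match
v → match
vi → match
Total matched: 3

3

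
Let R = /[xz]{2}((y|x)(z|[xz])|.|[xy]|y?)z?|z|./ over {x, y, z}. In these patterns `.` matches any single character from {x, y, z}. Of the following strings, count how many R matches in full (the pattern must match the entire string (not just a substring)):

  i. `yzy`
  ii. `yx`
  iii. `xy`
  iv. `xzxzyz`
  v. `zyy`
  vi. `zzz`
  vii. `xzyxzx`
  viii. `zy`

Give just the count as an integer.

i → no match
ii → no match
iii → no match
iv → no match
v → no match
vi → match
vii → no match
viii → no match
Total matched: 1

1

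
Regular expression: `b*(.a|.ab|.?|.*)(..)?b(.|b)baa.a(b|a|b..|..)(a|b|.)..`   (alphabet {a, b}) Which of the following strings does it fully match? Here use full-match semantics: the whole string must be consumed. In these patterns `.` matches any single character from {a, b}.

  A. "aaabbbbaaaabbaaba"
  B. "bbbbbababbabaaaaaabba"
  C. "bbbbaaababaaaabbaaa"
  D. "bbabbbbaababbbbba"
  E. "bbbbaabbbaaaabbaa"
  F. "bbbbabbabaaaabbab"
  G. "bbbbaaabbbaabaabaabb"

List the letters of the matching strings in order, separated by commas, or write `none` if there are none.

A, B, C, D, E, F

A → match
B → match
C → match
D → match
E → match
F → match
G → no match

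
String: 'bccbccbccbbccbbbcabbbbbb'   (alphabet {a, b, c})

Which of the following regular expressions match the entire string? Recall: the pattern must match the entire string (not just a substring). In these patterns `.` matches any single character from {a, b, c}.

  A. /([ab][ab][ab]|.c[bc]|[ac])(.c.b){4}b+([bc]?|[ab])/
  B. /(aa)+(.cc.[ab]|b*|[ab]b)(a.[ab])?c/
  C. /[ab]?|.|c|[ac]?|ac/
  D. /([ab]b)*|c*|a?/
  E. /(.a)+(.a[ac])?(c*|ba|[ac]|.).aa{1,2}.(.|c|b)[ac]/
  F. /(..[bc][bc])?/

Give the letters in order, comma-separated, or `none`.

A → match
B → no match — must start with 'aa'
C → no match
D → no match
E → no match
F → no match

A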